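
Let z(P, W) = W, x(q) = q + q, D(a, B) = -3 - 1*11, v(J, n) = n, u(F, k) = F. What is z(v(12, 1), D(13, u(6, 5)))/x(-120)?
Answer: 7/120 ≈ 0.058333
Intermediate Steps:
D(a, B) = -14 (D(a, B) = -3 - 11 = -14)
x(q) = 2*q
z(v(12, 1), D(13, u(6, 5)))/x(-120) = -14/(2*(-120)) = -14/(-240) = -14*(-1/240) = 7/120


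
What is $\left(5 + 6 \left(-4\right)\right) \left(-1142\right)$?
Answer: $21698$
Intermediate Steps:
$\left(5 + 6 \left(-4\right)\right) \left(-1142\right) = \left(5 - 24\right) \left(-1142\right) = \left(-19\right) \left(-1142\right) = 21698$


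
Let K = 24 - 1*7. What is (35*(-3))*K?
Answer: -1785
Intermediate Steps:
K = 17 (K = 24 - 7 = 17)
(35*(-3))*K = (35*(-3))*17 = -105*17 = -1785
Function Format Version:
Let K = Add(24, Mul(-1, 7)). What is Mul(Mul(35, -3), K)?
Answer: -1785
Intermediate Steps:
K = 17 (K = Add(24, -7) = 17)
Mul(Mul(35, -3), K) = Mul(Mul(35, -3), 17) = Mul(-105, 17) = -1785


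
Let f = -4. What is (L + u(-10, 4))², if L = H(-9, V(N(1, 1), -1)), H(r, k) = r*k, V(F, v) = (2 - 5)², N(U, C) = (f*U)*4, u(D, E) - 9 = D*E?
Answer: 12544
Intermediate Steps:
u(D, E) = 9 + D*E
N(U, C) = -16*U (N(U, C) = -4*U*4 = -16*U)
V(F, v) = 9 (V(F, v) = (-3)² = 9)
H(r, k) = k*r
L = -81 (L = 9*(-9) = -81)
(L + u(-10, 4))² = (-81 + (9 - 10*4))² = (-81 + (9 - 40))² = (-81 - 31)² = (-112)² = 12544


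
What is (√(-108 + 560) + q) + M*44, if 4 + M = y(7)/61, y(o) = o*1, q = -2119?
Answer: -139687/61 + 2*√113 ≈ -2268.7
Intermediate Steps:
y(o) = o
M = -237/61 (M = -4 + 7/61 = -237/61 ≈ -3.8852)
(√(-108 + 560) + q) + M*44 = (√(-108 + 560) - 2119) - 237/61*44 = (√452 - 2119) - 10428/61 = (2*√113 - 2119) - 10428/61 = (-2119 + 2*√113) - 10428/61 = -139687/61 + 2*√113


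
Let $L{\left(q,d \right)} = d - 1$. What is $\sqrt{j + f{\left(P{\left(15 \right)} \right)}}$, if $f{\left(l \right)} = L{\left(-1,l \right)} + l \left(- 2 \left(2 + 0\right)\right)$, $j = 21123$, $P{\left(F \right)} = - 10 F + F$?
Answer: $\sqrt{21527} \approx 146.72$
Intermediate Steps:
$P{\left(F \right)} = - 9 F$
$L{\left(q,d \right)} = -1 + d$ ($L{\left(q,d \right)} = d - 1 = -1 + d$)
$f{\left(l \right)} = -1 - 3 l$ ($f{\left(l \right)} = \left(-1 + l\right) + l \left(- 2 \left(2 + 0\right)\right) = \left(-1 + l\right) + l \left(\left(-2\right) 2\right) = \left(-1 + l\right) + l \left(-4\right) = \left(-1 + l\right) - 4 l = -1 - 3 l$)
$\sqrt{j + f{\left(P{\left(15 \right)} \right)}} = \sqrt{21123 - \left(1 + 3 \left(\left(-9\right) 15\right)\right)} = \sqrt{21123 - -404} = \sqrt{21123 + \left(-1 + 405\right)} = \sqrt{21123 + 404} = \sqrt{21527}$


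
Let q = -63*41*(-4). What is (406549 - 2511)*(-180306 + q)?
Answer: -68675955012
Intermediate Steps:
q = 10332 (q = -2583*(-4) = 10332)
(406549 - 2511)*(-180306 + q) = (406549 - 2511)*(-180306 + 10332) = 404038*(-169974) = -68675955012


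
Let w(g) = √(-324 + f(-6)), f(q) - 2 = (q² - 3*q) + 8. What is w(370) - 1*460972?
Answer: -460972 + 2*I*√65 ≈ -4.6097e+5 + 16.125*I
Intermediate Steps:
f(q) = 10 + q² - 3*q (f(q) = 2 + ((q² - 3*q) + 8) = 2 + (8 + q² - 3*q) = 10 + q² - 3*q)
w(g) = 2*I*√65 (w(g) = √(-324 + (10 + (-6)² - 3*(-6))) = √(-324 + (10 + 36 + 18)) = √(-324 + 64) = √(-260) = 2*I*√65)
w(370) - 1*460972 = 2*I*√65 - 1*460972 = 2*I*√65 - 460972 = -460972 + 2*I*√65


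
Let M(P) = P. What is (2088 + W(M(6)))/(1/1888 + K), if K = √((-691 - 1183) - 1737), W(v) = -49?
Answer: 3849632/12871568385 - 7268105216*I*√3611/12871568385 ≈ 0.00029908 - 33.932*I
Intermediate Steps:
K = I*√3611 (K = √(-1874 - 1737) = √(-3611) = I*√3611 ≈ 60.092*I)
(2088 + W(M(6)))/(1/1888 + K) = (2088 - 49)/(1/1888 + I*√3611) = 2039/(1/1888 + I*√3611)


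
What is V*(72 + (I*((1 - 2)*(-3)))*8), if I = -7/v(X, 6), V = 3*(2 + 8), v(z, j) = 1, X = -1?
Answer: -2880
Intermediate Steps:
V = 30 (V = 3*10 = 30)
I = -7 (I = -7/1 = -7*1 = -7)
V*(72 + (I*((1 - 2)*(-3)))*8) = 30*(72 - 7*(1 - 2)*(-3)*8) = 30*(72 - (-7)*(-3)*8) = 30*(72 - 7*3*8) = 30*(72 - 21*8) = 30*(72 - 168) = 30*(-96) = -2880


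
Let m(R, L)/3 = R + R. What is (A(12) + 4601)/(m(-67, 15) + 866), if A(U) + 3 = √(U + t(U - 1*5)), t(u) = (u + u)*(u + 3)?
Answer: 2299/232 + √38/232 ≈ 9.9361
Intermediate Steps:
m(R, L) = 6*R (m(R, L) = 3*(R + R) = 3*(2*R) = 6*R)
t(u) = 2*u*(3 + u) (t(u) = (2*u)*(3 + u) = 2*u*(3 + u))
A(U) = -3 + √(U + 2*(-5 + U)*(-2 + U)) (A(U) = -3 + √(U + 2*(U - 1*5)*(3 + (U - 1*5))) = -3 + √(U + 2*(U - 5)*(3 + (U - 5))) = -3 + √(U + 2*(-5 + U)*(3 + (-5 + U))) = -3 + √(U + 2*(-5 + U)*(-2 + U)))
(A(12) + 4601)/(m(-67, 15) + 866) = ((-3 + √(12 + 2*(-5 + 12)*(-2 + 12))) + 4601)/(6*(-67) + 866) = ((-3 + √(12 + 2*7*10)) + 4601)/(-402 + 866) = ((-3 + √(12 + 140)) + 4601)/464 = ((-3 + √152) + 4601)*(1/464) = ((-3 + 2*√38) + 4601)*(1/464) = (4598 + 2*√38)*(1/464) = 2299/232 + √38/232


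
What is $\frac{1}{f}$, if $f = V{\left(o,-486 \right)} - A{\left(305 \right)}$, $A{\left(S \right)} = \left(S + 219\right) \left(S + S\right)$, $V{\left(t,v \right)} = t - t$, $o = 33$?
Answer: $- \frac{1}{319640} \approx -3.1285 \cdot 10^{-6}$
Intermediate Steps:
$V{\left(t,v \right)} = 0$
$A{\left(S \right)} = 2 S \left(219 + S\right)$ ($A{\left(S \right)} = \left(219 + S\right) 2 S = 2 S \left(219 + S\right)$)
$f = -319640$ ($f = 0 - 2 \cdot 305 \left(219 + 305\right) = 0 - 2 \cdot 305 \cdot 524 = 0 - 319640 = -319640$)
$\frac{1}{f} = \frac{1}{-319640} = - \frac{1}{319640}$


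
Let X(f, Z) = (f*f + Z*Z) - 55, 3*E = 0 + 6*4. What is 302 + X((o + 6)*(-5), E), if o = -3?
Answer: 536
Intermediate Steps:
E = 8 (E = (0 + 6*4)/3 = (0 + 24)/3 = (⅓)*24 = 8)
X(f, Z) = -55 + Z² + f² (X(f, Z) = (f² + Z²) - 55 = (Z² + f²) - 55 = -55 + Z² + f²)
302 + X((o + 6)*(-5), E) = 302 + (-55 + 8² + ((-3 + 6)*(-5))²) = 302 + (-55 + 64 + (3*(-5))²) = 302 + (-55 + 64 + (-15)²) = 302 + (-55 + 64 + 225) = 302 + 234 = 536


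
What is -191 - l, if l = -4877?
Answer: 4686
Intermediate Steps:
-191 - l = -191 - 1*(-4877) = -191 + 4877 = 4686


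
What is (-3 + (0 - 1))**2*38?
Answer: 608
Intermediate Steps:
(-3 + (0 - 1))**2*38 = (-3 - 1)**2*38 = (-4)**2*38 = 16*38 = 608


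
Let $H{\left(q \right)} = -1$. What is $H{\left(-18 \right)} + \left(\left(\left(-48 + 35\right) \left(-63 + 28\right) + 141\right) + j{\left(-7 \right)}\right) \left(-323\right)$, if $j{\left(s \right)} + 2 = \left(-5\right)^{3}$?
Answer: $-151488$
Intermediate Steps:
$j{\left(s \right)} = -127$ ($j{\left(s \right)} = -2 + \left(-5\right)^{3} = -2 - 125 = -127$)
$H{\left(-18 \right)} + \left(\left(\left(-48 + 35\right) \left(-63 + 28\right) + 141\right) + j{\left(-7 \right)}\right) \left(-323\right) = -1 + \left(\left(\left(-48 + 35\right) \left(-63 + 28\right) + 141\right) - 127\right) \left(-323\right) = -1 + \left(\left(\left(-13\right) \left(-35\right) + 141\right) - 127\right) \left(-323\right) = -1 + \left(\left(455 + 141\right) - 127\right) \left(-323\right) = -1 + \left(596 - 127\right) \left(-323\right) = -1 + 469 \left(-323\right) = -1 - 151487 = -151488$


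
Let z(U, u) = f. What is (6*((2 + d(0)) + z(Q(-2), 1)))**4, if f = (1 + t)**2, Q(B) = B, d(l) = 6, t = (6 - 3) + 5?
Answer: 81313944336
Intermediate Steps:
t = 8 (t = 3 + 5 = 8)
f = 81 (f = (1 + 8)**2 = 9**2 = 81)
z(U, u) = 81
(6*((2 + d(0)) + z(Q(-2), 1)))**4 = (6*((2 + 6) + 81))**4 = (6*(8 + 81))**4 = (6*89)**4 = 534**4 = 81313944336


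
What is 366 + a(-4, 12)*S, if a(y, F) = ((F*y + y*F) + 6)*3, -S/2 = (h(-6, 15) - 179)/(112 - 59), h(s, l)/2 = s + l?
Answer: -67542/53 ≈ -1274.4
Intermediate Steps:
h(s, l) = 2*l + 2*s (h(s, l) = 2*(s + l) = 2*(l + s) = 2*l + 2*s)
S = 322/53 (S = -2*((2*15 + 2*(-6)) - 179)/(112 - 59) = -2*((30 - 12) - 179)/53 = -2*(18 - 179)/53 = -(-322)/53 = -2*(-161/53) = 322/53 ≈ 6.0755)
a(y, F) = 18 + 6*F*y (a(y, F) = ((F*y + F*y) + 6)*3 = (2*F*y + 6)*3 = (6 + 2*F*y)*3 = 18 + 6*F*y)
366 + a(-4, 12)*S = 366 + (18 + 6*12*(-4))*(322/53) = 366 + (18 - 288)*(322/53) = 366 - 270*322/53 = 366 - 86940/53 = -67542/53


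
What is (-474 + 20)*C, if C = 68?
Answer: -30872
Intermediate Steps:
(-474 + 20)*C = (-474 + 20)*68 = -454*68 = -30872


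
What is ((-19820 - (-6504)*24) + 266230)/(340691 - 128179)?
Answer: 201253/106256 ≈ 1.8940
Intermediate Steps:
((-19820 - (-6504)*24) + 266230)/(340691 - 128179) = ((-19820 - 1*(-156096)) + 266230)/212512 = ((-19820 + 156096) + 266230)*(1/212512) = (136276 + 266230)*(1/212512) = 402506*(1/212512) = 201253/106256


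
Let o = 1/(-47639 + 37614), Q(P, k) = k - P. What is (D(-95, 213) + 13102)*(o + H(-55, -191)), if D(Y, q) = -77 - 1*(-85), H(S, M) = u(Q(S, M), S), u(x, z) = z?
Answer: -1445707872/2005 ≈ -7.2105e+5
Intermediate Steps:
H(S, M) = S
D(Y, q) = 8 (D(Y, q) = -77 + 85 = 8)
o = -1/10025 (o = 1/(-10025) = -1/10025 ≈ -9.9751e-5)
(D(-95, 213) + 13102)*(o + H(-55, -191)) = (8 + 13102)*(-1/10025 - 55) = 13110*(-551376/10025) = -1445707872/2005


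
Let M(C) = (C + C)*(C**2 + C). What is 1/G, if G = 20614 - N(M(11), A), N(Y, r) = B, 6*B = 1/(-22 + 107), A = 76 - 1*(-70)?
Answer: 510/10513139 ≈ 4.8511e-5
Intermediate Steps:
M(C) = 2*C*(C + C**2) (M(C) = (2*C)*(C + C**2) = 2*C*(C + C**2))
A = 146 (A = 76 + 70 = 146)
B = 1/510 (B = 1/(6*(-22 + 107)) = (1/6)/85 = (1/6)*(1/85) = 1/510 ≈ 0.0019608)
N(Y, r) = 1/510
G = 10513139/510 (G = 20614 - 1*1/510 = 20614 - 1/510 = 10513139/510 ≈ 20614.)
1/G = 1/(10513139/510) = 510/10513139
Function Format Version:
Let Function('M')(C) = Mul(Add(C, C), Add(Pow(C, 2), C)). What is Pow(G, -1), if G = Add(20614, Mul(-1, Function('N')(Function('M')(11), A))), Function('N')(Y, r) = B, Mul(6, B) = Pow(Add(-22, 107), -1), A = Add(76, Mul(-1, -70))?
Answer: Rational(510, 10513139) ≈ 4.8511e-5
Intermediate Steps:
Function('M')(C) = Mul(2, C, Add(C, Pow(C, 2))) (Function('M')(C) = Mul(Mul(2, C), Add(C, Pow(C, 2))) = Mul(2, C, Add(C, Pow(C, 2))))
A = 146 (A = Add(76, 70) = 146)
B = Rational(1, 510) (B = Mul(Rational(1, 6), Pow(Add(-22, 107), -1)) = Mul(Rational(1, 6), Pow(85, -1)) = Mul(Rational(1, 6), Rational(1, 85)) = Rational(1, 510) ≈ 0.0019608)
Function('N')(Y, r) = Rational(1, 510)
G = Rational(10513139, 510) (G = Add(20614, Mul(-1, Rational(1, 510))) = Add(20614, Rational(-1, 510)) = Rational(10513139, 510) ≈ 20614.)
Pow(G, -1) = Pow(Rational(10513139, 510), -1) = Rational(510, 10513139)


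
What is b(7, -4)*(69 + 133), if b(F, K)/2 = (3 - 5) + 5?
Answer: 1212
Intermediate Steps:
b(F, K) = 6 (b(F, K) = 2*((3 - 5) + 5) = 2*(-2 + 5) = 2*3 = 6)
b(7, -4)*(69 + 133) = 6*(69 + 133) = 6*202 = 1212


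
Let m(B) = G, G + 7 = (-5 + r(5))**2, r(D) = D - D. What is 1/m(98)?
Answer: 1/18 ≈ 0.055556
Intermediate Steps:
r(D) = 0
G = 18 (G = -7 + (-5 + 0)**2 = -7 + (-5)**2 = -7 + 25 = 18)
m(B) = 18
1/m(98) = 1/18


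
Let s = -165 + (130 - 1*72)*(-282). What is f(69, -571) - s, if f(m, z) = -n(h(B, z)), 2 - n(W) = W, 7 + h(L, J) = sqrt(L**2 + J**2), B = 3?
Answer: 16512 + 5*sqrt(13042) ≈ 17083.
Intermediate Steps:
h(L, J) = -7 + sqrt(J**2 + L**2) (h(L, J) = -7 + sqrt(L**2 + J**2) = -7 + sqrt(J**2 + L**2))
s = -16521 (s = -165 + (130 - 72)*(-282) = -165 + 58*(-282) = -165 - 16356 = -16521)
n(W) = 2 - W
f(m, z) = -9 + sqrt(9 + z**2) (f(m, z) = -(2 - (-7 + sqrt(z**2 + 3**2))) = -(2 - (-7 + sqrt(z**2 + 9))) = -(2 - (-7 + sqrt(9 + z**2))) = -(2 + (7 - sqrt(9 + z**2))) = -(9 - sqrt(9 + z**2)) = -9 + sqrt(9 + z**2))
f(69, -571) - s = (-9 + sqrt(9 + (-571)**2)) - 1*(-16521) = (-9 + sqrt(9 + 326041)) + 16521 = (-9 + sqrt(326050)) + 16521 = (-9 + 5*sqrt(13042)) + 16521 = 16512 + 5*sqrt(13042)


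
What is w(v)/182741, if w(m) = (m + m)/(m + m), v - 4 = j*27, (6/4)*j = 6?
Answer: 1/182741 ≈ 5.4722e-6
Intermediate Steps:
j = 4 (j = (2/3)*6 = 4)
v = 112 (v = 4 + 4*27 = 4 + 108 = 112)
w(m) = 1 (w(m) = (2*m)/((2*m)) = (2*m)*(1/(2*m)) = 1)
w(v)/182741 = 1/182741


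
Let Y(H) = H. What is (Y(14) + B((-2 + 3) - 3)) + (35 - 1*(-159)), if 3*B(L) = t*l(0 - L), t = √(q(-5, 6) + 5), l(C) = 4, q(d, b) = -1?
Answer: 632/3 ≈ 210.67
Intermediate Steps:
t = 2 (t = √(-1 + 5) = √4 = 2)
B(L) = 8/3 (B(L) = (2*4)/3 = (⅓)*8 = 8/3)
(Y(14) + B((-2 + 3) - 3)) + (35 - 1*(-159)) = (14 + 8/3) + (35 - 1*(-159)) = 50/3 + (35 + 159) = 50/3 + 194 = 632/3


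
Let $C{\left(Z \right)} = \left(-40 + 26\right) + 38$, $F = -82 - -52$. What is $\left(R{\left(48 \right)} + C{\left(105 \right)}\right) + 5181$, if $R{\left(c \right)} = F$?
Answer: $5175$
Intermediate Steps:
$F = -30$ ($F = -82 + 52 = -30$)
$C{\left(Z \right)} = 24$ ($C{\left(Z \right)} = -14 + 38 = 24$)
$R{\left(c \right)} = -30$
$\left(R{\left(48 \right)} + C{\left(105 \right)}\right) + 5181 = \left(-30 + 24\right) + 5181 = -6 + 5181 = 5175$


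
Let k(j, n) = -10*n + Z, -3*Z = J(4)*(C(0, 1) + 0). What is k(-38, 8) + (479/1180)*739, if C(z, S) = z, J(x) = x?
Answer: 259581/1180 ≈ 219.98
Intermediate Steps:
Z = 0 (Z = -4*(0 + 0)/3 = -4*0/3 = -⅓*0 = 0)
k(j, n) = -10*n (k(j, n) = -10*n + 0 = -10*n)
k(-38, 8) + (479/1180)*739 = -10*8 + (479/1180)*739 = -80 + (479*(1/1180))*739 = -80 + (479/1180)*739 = -80 + 353981/1180 = 259581/1180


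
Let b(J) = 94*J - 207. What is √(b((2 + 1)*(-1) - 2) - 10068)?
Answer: I*√10745 ≈ 103.66*I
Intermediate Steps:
b(J) = -207 + 94*J
√(b((2 + 1)*(-1) - 2) - 10068) = √((-207 + 94*((2 + 1)*(-1) - 2)) - 10068) = √((-207 + 94*(3*(-1) - 2)) - 10068) = √((-207 + 94*(-3 - 2)) - 10068) = √((-207 + 94*(-5)) - 10068) = √((-207 - 470) - 10068) = √(-677 - 10068) = √(-10745) = I*√10745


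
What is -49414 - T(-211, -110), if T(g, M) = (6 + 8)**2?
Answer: -49610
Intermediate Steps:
T(g, M) = 196 (T(g, M) = 14**2 = 196)
-49414 - T(-211, -110) = -49414 - 1*196 = -49414 - 196 = -49610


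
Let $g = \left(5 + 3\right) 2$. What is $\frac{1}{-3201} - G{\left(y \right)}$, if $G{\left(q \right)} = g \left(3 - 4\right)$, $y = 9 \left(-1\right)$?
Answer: $\frac{51215}{3201} \approx 16.0$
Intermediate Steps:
$g = 16$ ($g = 8 \cdot 2 = 16$)
$y = -9$
$G{\left(q \right)} = -16$ ($G{\left(q \right)} = 16 \left(3 - 4\right) = 16 \left(-1\right) = -16$)
$\frac{1}{-3201} - G{\left(y \right)} = \frac{1}{-3201} - -16 = - \frac{1}{3201} + 16 = \frac{51215}{3201}$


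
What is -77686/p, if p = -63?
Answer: 11098/9 ≈ 1233.1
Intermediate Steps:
-77686/p = -77686/(-63) = -77686*(-1)/63 = -1253*(-62/63) = 11098/9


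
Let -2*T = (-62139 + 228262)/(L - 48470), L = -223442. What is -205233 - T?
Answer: -111610797115/543824 ≈ -2.0523e+5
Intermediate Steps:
T = 166123/543824 (T = -(-62139 + 228262)/(2*(-223442 - 48470)) = -166123/(2*(-271912)) = -166123*(-1)/(2*271912) = -½*(-166123/271912) = 166123/543824 ≈ 0.30547)
-205233 - T = -205233 - 1*166123/543824 = -205233 - 166123/543824 = -111610797115/543824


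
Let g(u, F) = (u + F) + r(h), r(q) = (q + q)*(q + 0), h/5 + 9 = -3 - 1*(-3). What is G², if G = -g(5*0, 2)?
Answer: 16418704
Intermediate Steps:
h = -45 (h = -45 + 5*(-3 - 1*(-3)) = -45 + 5*(-3 + 3) = -45 + 5*0 = -45 + 0 = -45)
r(q) = 2*q² (r(q) = (2*q)*q = 2*q²)
g(u, F) = 4050 + F + u (g(u, F) = (u + F) + 2*(-45)² = (F + u) + 2*2025 = (F + u) + 4050 = 4050 + F + u)
G = -4052 (G = -(4050 + 2 + 5*0) = -(4050 + 2 + 0) = -1*4052 = -4052)
G² = (-4052)² = 16418704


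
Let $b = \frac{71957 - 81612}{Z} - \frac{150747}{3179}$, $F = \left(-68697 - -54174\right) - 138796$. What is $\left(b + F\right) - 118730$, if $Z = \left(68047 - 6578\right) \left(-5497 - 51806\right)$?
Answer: $- \frac{3046820452957164181}{11197576422153} \approx -2.721 \cdot 10^{5}$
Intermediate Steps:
$F = -153319$ ($F = \left(-68697 + 54174\right) - 138796 = -14523 - 138796 = -153319$)
$Z = -3522358107$ ($Z = 61469 \left(-57303\right) = -3522358107$)
$b = - \frac{530984886862684}{11197576422153}$ ($b = \frac{71957 - 81612}{-3522358107} - \frac{150747}{3179} = \left(-9655\right) \left(- \frac{1}{3522358107}\right) - \frac{150747}{3179} = \frac{9655}{3522358107} - \frac{150747}{3179} = - \frac{530984886862684}{11197576422153} \approx -47.42$)
$\left(b + F\right) - 118730 = \left(- \frac{530984886862684}{11197576422153} - 153319\right) - 118730 = - \frac{1717332204354938491}{11197576422153} - 118730 = - \frac{3046820452957164181}{11197576422153}$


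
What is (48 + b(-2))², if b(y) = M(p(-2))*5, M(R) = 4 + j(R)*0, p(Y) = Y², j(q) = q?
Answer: 4624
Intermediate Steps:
M(R) = 4 (M(R) = 4 + R*0 = 4 + 0 = 4)
b(y) = 20 (b(y) = 4*5 = 20)
(48 + b(-2))² = (48 + 20)² = 68² = 4624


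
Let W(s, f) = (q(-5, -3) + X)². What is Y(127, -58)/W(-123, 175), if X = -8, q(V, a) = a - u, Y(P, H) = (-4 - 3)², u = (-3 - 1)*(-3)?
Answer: 49/529 ≈ 0.092628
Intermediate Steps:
u = 12 (u = -4*(-3) = 12)
Y(P, H) = 49 (Y(P, H) = (-7)² = 49)
q(V, a) = -12 + a (q(V, a) = a - 1*12 = a - 12 = -12 + a)
W(s, f) = 529 (W(s, f) = ((-12 - 3) - 8)² = (-15 - 8)² = (-23)² = 529)
Y(127, -58)/W(-123, 175) = 49/529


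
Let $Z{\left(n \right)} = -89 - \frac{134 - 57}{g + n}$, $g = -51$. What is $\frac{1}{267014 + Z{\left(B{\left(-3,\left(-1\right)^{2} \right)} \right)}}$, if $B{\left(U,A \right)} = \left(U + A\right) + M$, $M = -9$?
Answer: $\frac{62}{16549427} \approx 3.7464 \cdot 10^{-6}$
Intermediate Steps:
$B{\left(U,A \right)} = -9 + A + U$ ($B{\left(U,A \right)} = \left(U + A\right) - 9 = \left(A + U\right) - 9 = -9 + A + U$)
$Z{\left(n \right)} = -89 - \frac{77}{-51 + n}$ ($Z{\left(n \right)} = -89 - \frac{134 - 57}{-51 + n} = -89 - \frac{77}{-51 + n}$)
$\frac{1}{267014 + Z{\left(B{\left(-3,\left(-1\right)^{2} \right)} \right)}} = \frac{1}{267014 + \frac{4462 - 89 \left(-9 + \left(-1\right)^{2} - 3\right)}{-51 - \left(12 - 1\right)}} = \frac{1}{267014 + \frac{4462 - 89 \left(-9 + 1 - 3\right)}{-51 - 11}} = \frac{1}{267014 + \frac{4462 - -979}{-51 - 11}} = \frac{1}{267014 + \frac{4462 + 979}{-62}} = \frac{1}{267014 - \frac{5441}{62}} = \frac{1}{\frac{16549427}{62}} = \frac{62}{16549427}$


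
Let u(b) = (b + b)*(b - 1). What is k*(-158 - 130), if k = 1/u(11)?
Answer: -72/55 ≈ -1.3091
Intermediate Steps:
u(b) = 2*b*(-1 + b) (u(b) = (2*b)*(-1 + b) = 2*b*(-1 + b))
k = 1/220 (k = 1/(2*11*(-1 + 11)) = 1/(2*11*10) = 1/220 ≈ 0.0045455)
k*(-158 - 130) = (-158 - 130)/220 = (1/220)*(-288) = -72/55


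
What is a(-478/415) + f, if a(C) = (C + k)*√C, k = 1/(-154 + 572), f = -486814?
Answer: -486814 - 199389*I*√198370/71990050 ≈ -4.8681e+5 - 1.2336*I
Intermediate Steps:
k = 1/418 ≈ 0.0023923
a(C) = √C*(1/418 + C) (a(C) = (C + 1/418)*√C = (1/418 + C)*√C = √C*(1/418 + C))
a(-478/415) + f = √(-478/415)*(1/418 - 478/415) - 486814 = (I*√198370/415)*(-199389/173470) - 486814 = -199389*I*√198370/71990050 - 486814 = -486814 - 199389*I*√198370/71990050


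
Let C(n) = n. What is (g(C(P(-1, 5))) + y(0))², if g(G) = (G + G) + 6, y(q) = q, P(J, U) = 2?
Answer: 100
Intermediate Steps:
g(G) = 6 + 2*G (g(G) = 2*G + 6 = 6 + 2*G)
(g(C(P(-1, 5))) + y(0))² = ((6 + 2*2) + 0)² = ((6 + 4) + 0)² = (10 + 0)² = 10² = 100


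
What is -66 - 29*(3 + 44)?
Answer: -1429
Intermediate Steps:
-66 - 29*(3 + 44) = -66 - 29*47 = -66 - 1363 = -1429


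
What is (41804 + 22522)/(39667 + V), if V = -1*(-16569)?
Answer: 32163/28118 ≈ 1.1439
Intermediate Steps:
V = 16569
(41804 + 22522)/(39667 + V) = (41804 + 22522)/(39667 + 16569) = 64326/56236 = 64326*(1/56236) = 32163/28118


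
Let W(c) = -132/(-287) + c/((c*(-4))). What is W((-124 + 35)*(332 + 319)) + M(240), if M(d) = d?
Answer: 275761/1148 ≈ 240.21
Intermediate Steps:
W(c) = 241/1148 (W(c) = -132*(-1/287) + c/((-4*c)) = 132/287 + c*(-1/(4*c)) = 132/287 - 1/4 = 241/1148)
W((-124 + 35)*(332 + 319)) + M(240) = 241/1148 + 240 = 275761/1148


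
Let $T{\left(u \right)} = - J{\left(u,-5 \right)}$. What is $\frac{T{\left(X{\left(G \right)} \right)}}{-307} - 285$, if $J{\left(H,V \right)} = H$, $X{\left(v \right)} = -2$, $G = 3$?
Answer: $- \frac{87497}{307} \approx -285.01$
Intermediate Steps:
$T{\left(u \right)} = - u$
$\frac{T{\left(X{\left(G \right)} \right)}}{-307} - 285 = \frac{\left(-1\right) \left(-2\right)}{-307} - 285 = 2 \left(- \frac{1}{307}\right) - 285 = - \frac{2}{307} - 285 = - \frac{87497}{307}$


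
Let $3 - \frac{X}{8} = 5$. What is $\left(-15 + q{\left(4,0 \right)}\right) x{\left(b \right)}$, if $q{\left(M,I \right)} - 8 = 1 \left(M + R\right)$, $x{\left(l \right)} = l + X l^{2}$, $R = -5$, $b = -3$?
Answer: $1176$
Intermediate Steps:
$X = -16$ ($X = 24 - 40 = -16$)
$x{\left(l \right)} = l - 16 l^{2}$
$q{\left(M,I \right)} = 3 + M$ ($q{\left(M,I \right)} = 8 + 1 \left(M - 5\right) = 8 + 1 \left(-5 + M\right) = 8 + \left(-5 + M\right) = 3 + M$)
$\left(-15 + q{\left(4,0 \right)}\right) x{\left(b \right)} = \left(-15 + \left(3 + 4\right)\right) \left(- 3 \left(1 - -48\right)\right) = \left(-15 + 7\right) \left(- 3 \left(1 + 48\right)\right) = - 8 \left(\left(-3\right) 49\right) = \left(-8\right) \left(-147\right) = 1176$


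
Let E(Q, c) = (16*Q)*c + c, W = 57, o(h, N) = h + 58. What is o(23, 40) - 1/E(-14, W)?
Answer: 1029592/12711 ≈ 81.000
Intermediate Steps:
o(h, N) = 58 + h
E(Q, c) = c + 16*Q*c (E(Q, c) = 16*Q*c + c = c + 16*Q*c)
o(23, 40) - 1/E(-14, W) = (58 + 23) - 1/(57*(1 + 16*(-14))) = 81 - 1/(57*(1 - 224)) = 81 - 1/(57*(-223)) = 81 - 1/(-12711) = 81 - 1*(-1/12711) = 81 + 1/12711 = 1029592/12711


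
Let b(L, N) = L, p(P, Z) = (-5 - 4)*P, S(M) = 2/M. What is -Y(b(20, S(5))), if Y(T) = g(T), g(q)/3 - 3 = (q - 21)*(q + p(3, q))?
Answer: -30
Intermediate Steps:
p(P, Z) = -9*P
g(q) = 9 + 3*(-27 + q)*(-21 + q) (g(q) = 9 + 3*((q - 21)*(q - 9*3)) = 9 + 3*((-21 + q)*(q - 27)) = 9 + 3*((-21 + q)*(-27 + q)) = 9 + 3*((-27 + q)*(-21 + q)) = 9 + 3*(-27 + q)*(-21 + q))
Y(T) = 1710 - 144*T + 3*T²
-Y(b(20, S(5))) = -(1710 - 144*20 + 3*20²) = -(1710 - 2880 + 3*400) = -(1710 - 2880 + 1200) = -1*30 = -30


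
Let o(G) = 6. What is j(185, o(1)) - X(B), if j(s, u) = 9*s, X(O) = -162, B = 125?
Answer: 1827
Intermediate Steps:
j(185, o(1)) - X(B) = 9*185 - 1*(-162) = 1665 + 162 = 1827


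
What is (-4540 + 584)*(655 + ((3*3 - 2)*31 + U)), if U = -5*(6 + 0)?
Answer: -3330952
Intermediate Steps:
U = -30 (U = -5*6 = -30)
(-4540 + 584)*(655 + ((3*3 - 2)*31 + U)) = (-4540 + 584)*(655 + ((3*3 - 2)*31 - 30)) = -3956*(655 + ((9 - 2)*31 - 30)) = -3956*(655 + (7*31 - 30)) = -3956*(655 + (217 - 30)) = -3956*(655 + 187) = -3956*842 = -3330952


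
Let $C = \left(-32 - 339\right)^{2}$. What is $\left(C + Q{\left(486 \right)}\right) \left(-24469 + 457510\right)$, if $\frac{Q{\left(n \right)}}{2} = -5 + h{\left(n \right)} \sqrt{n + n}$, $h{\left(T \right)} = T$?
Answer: $59599865871 + 7576485336 \sqrt{3} \approx 7.2723 \cdot 10^{10}$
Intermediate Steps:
$Q{\left(n \right)} = -10 + 2 \sqrt{2} n^{\frac{3}{2}}$ ($Q{\left(n \right)} = 2 \left(-5 + n \sqrt{n + n}\right) = 2 \left(-5 + n \sqrt{2 n}\right) = 2 \left(-5 + n \sqrt{2} \sqrt{n}\right) = 2 \left(-5 + \sqrt{2} n^{\frac{3}{2}}\right) = -10 + 2 \sqrt{2} n^{\frac{3}{2}}$)
$C = 137641$ ($C = \left(-371\right)^{2} = 137641$)
$\left(C + Q{\left(486 \right)}\right) \left(-24469 + 457510\right) = \left(137641 - \left(10 - 2 \sqrt{2} \cdot 486^{\frac{3}{2}}\right)\right) \left(-24469 + 457510\right) = \left(137641 - \left(10 - 2 \sqrt{2} \cdot 4374 \sqrt{6}\right)\right) 433041 = \left(137641 - \left(10 - 17496 \sqrt{3}\right)\right) 433041 = \left(137631 + 17496 \sqrt{3}\right) 433041 = 59599865871 + 7576485336 \sqrt{3}$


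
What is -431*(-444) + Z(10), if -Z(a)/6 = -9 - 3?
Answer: 191436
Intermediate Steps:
Z(a) = 72 (Z(a) = -6*(-9 - 3) = -6*(-12) = 72)
-431*(-444) + Z(10) = -431*(-444) + 72 = 191364 + 72 = 191436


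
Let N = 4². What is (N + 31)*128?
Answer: 6016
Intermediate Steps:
N = 16
(N + 31)*128 = (16 + 31)*128 = 47*128 = 6016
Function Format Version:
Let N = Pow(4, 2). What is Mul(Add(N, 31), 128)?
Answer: 6016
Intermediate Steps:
N = 16
Mul(Add(N, 31), 128) = Mul(Add(16, 31), 128) = Mul(47, 128) = 6016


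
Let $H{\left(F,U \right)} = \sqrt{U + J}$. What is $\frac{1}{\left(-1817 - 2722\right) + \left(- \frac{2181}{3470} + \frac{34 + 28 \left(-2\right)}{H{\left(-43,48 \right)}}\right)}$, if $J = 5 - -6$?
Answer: $- \frac{3225011577030}{14640348737706539} + \frac{264899800 \sqrt{59}}{14640348737706539} \approx -0.00022014$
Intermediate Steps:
$J = 11$ ($J = 5 + 6 = 11$)
$H{\left(F,U \right)} = \sqrt{11 + U}$ ($H{\left(F,U \right)} = \sqrt{U + 11} = \sqrt{11 + U}$)
$\frac{1}{\left(-1817 - 2722\right) + \left(- \frac{2181}{3470} + \frac{34 + 28 \left(-2\right)}{H{\left(-43,48 \right)}}\right)} = \frac{1}{\left(-1817 - 2722\right) + \left(- \frac{2181}{3470} + \frac{34 + 28 \left(-2\right)}{\sqrt{11 + 48}}\right)} = \frac{1}{\left(-1817 - 2722\right) + \left(\left(-2181\right) \frac{1}{3470} + \frac{34 - 56}{\sqrt{59}}\right)} = \frac{1}{-4539 - \left(\frac{2181}{3470} + 22 \frac{\sqrt{59}}{59}\right)} = \frac{1}{-4539 - \left(\frac{2181}{3470} + \frac{22 \sqrt{59}}{59}\right)} = \frac{1}{- \frac{15752511}{3470} - \frac{22 \sqrt{59}}{59}}$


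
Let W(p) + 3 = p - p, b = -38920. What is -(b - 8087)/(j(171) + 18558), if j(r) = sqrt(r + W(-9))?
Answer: 145392651/57399866 - 15669*sqrt(42)/57399866 ≈ 2.5312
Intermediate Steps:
W(p) = -3 (W(p) = -3 + (p - p) = -3 + 0 = -3)
j(r) = sqrt(-3 + r) (j(r) = sqrt(r - 3) = sqrt(-3 + r))
-(b - 8087)/(j(171) + 18558) = -(-38920 - 8087)/(sqrt(-3 + 171) + 18558) = -(-47007)/(sqrt(168) + 18558) = -(-47007)/(2*sqrt(42) + 18558) = -(-47007)/(18558 + 2*sqrt(42)) = 47007/(18558 + 2*sqrt(42))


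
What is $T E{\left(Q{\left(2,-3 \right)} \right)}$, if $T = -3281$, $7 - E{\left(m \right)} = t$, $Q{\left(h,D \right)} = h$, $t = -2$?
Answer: $-29529$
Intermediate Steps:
$E{\left(m \right)} = 9$ ($E{\left(m \right)} = 7 - -2 = 7 + 2 = 9$)
$T E{\left(Q{\left(2,-3 \right)} \right)} = \left(-3281\right) 9 = -29529$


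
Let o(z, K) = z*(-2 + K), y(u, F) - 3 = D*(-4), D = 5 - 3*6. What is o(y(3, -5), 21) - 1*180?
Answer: 865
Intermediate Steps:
D = -13 (D = 5 - 18 = -13)
y(u, F) = 55 (y(u, F) = 3 - 13*(-4) = 3 + 52 = 55)
o(y(3, -5), 21) - 1*180 = 55*(-2 + 21) - 1*180 = 55*19 - 180 = 1045 - 180 = 865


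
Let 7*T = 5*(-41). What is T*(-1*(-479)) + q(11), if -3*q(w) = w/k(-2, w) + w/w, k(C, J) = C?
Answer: -196369/14 ≈ -14026.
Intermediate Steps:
q(w) = -⅓ + w/6 (q(w) = -(w/(-2) + w/w)/3 = -(w*(-½) + 1)/3 = -(-w/2 + 1)/3 = -(1 - w/2)/3 = -⅓ + w/6)
T = -205/7 (T = (5*(-41))/7 = (⅐)*(-205) = -205/7 ≈ -29.286)
T*(-1*(-479)) + q(11) = -(-205)*(-479)/7 + (-⅓ + (⅙)*11) = -205/7*479 + (-⅓ + 11/6) = -98195/7 + 3/2 = -196369/14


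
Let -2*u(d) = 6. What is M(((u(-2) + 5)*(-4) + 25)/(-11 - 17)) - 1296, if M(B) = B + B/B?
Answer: -36277/28 ≈ -1295.6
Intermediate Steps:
u(d) = -3 (u(d) = -1/2*6 = -3)
M(B) = 1 + B (M(B) = B + 1 = 1 + B)
M(((u(-2) + 5)*(-4) + 25)/(-11 - 17)) - 1296 = (1 + ((-3 + 5)*(-4) + 25)/(-11 - 17)) - 1296 = (1 + (2*(-4) + 25)/(-28)) - 1296 = (1 + (-8 + 25)*(-1/28)) - 1296 = (1 + 17*(-1/28)) - 1296 = (1 - 17/28) - 1296 = 11/28 - 1296 = -36277/28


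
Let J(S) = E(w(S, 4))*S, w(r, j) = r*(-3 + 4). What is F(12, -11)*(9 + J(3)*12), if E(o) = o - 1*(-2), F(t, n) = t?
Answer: 2268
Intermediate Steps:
w(r, j) = r (w(r, j) = r*1 = r)
E(o) = 2 + o (E(o) = o + 2 = 2 + o)
J(S) = S*(2 + S) (J(S) = (2 + S)*S = S*(2 + S))
F(12, -11)*(9 + J(3)*12) = 12*(9 + (3*(2 + 3))*12) = 12*(9 + (3*5)*12) = 12*(9 + 15*12) = 12*(9 + 180) = 12*189 = 2268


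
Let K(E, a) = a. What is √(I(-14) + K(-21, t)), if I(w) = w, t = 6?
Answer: 2*I*√2 ≈ 2.8284*I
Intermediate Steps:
√(I(-14) + K(-21, t)) = √(-14 + 6) = √(-8) = 2*I*√2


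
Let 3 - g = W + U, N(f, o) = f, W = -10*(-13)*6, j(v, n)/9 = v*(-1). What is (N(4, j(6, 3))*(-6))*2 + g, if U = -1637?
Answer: 812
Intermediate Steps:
j(v, n) = -9*v (j(v, n) = 9*(v*(-1)) = 9*(-v) = -9*v)
W = 780 (W = 130*6 = 780)
g = 860 (g = 3 - (780 - 1637) = 3 - 1*(-857) = 3 + 857 = 860)
(N(4, j(6, 3))*(-6))*2 + g = (4*(-6))*2 + 860 = -24*2 + 860 = -48 + 860 = 812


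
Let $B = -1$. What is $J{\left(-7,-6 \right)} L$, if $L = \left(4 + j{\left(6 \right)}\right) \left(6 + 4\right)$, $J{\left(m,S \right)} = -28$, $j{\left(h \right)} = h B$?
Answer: $560$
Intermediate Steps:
$j{\left(h \right)} = - h$ ($j{\left(h \right)} = h \left(-1\right) = - h$)
$L = -20$ ($L = \left(4 - 6\right) \left(6 + 4\right) = \left(4 - 6\right) 10 = \left(-2\right) 10 = -20$)
$J{\left(-7,-6 \right)} L = \left(-28\right) \left(-20\right) = 560$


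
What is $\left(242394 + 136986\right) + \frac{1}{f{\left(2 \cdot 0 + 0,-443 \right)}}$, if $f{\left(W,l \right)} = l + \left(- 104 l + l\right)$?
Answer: $\frac{17142664681}{45186} \approx 3.7938 \cdot 10^{5}$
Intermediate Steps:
$f{\left(W,l \right)} = - 102 l$ ($f{\left(W,l \right)} = l - 103 l = - 102 l$)
$\left(242394 + 136986\right) + \frac{1}{f{\left(2 \cdot 0 + 0,-443 \right)}} = \left(242394 + 136986\right) + \frac{1}{\left(-102\right) \left(-443\right)} = 379380 + \frac{1}{45186} = \frac{17142664681}{45186}$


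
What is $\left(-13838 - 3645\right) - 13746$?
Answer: $-31229$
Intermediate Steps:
$\left(-13838 - 3645\right) - 13746 = -17483 - 13746 = -31229$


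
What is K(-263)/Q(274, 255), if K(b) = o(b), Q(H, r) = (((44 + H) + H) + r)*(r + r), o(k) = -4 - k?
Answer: 37/61710 ≈ 0.00059958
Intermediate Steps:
Q(H, r) = 2*r*(44 + r + 2*H) (Q(H, r) = ((44 + 2*H) + r)*(2*r) = (44 + r + 2*H)*(2*r) = 2*r*(44 + r + 2*H))
K(b) = -4 - b
K(-263)/Q(274, 255) = (-4 - 1*(-263))/((2*255*(44 + 255 + 2*274))) = (-4 + 263)/((2*255*(44 + 255 + 548))) = 259/((2*255*847)) = 259/431970 = 259*(1/431970) = 37/61710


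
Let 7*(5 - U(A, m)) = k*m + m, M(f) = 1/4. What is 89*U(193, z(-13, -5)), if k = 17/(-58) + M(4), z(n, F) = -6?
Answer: 210307/406 ≈ 518.00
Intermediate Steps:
M(f) = ¼ (M(f) = 1*(¼) = ¼)
k = -5/116 (k = 17/(-58) + ¼ = 17*(-1/58) + ¼ = -17/58 + ¼ = -5/116 ≈ -0.043103)
U(A, m) = 5 - 111*m/812 (U(A, m) = 5 - (-5*m/116 + m)/7 = 5 - 111*m/812)
89*U(193, z(-13, -5)) = 89*(5 - 111/812*(-6)) = 89*(5 + 333/406) = 89*(2363/406) = 210307/406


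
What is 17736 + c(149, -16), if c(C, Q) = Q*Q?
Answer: 17992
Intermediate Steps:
c(C, Q) = Q²
17736 + c(149, -16) = 17736 + (-16)² = 17736 + 256 = 17992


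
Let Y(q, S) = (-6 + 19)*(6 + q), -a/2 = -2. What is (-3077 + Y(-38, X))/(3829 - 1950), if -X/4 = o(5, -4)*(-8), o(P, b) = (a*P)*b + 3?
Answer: -3493/1879 ≈ -1.8590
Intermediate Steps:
a = 4 (a = -2*(-2) = 4)
o(P, b) = 3 + 4*P*b (o(P, b) = (4*P)*b + 3 = 4*P*b + 3 = 3 + 4*P*b)
X = -2464 (X = -4*(3 + 4*5*(-4))*(-8) = -4*(3 - 80)*(-8) = -(-308)*(-8) = -4*616 = -2464)
Y(q, S) = 78 + 13*q (Y(q, S) = 13*(6 + q) = 78 + 13*q)
(-3077 + Y(-38, X))/(3829 - 1950) = (-3077 + (78 + 13*(-38)))/(3829 - 1950) = (-3077 + (78 - 494))/1879 = (-3077 - 416)*(1/1879) = -3493*1/1879 = -3493/1879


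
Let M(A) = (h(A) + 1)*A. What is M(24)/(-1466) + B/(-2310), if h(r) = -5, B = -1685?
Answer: 269197/338646 ≈ 0.79492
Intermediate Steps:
M(A) = -4*A (M(A) = (-5 + 1)*A = -4*A)
M(24)/(-1466) + B/(-2310) = -4*24/(-1466) - 1685/(-2310) = -96*(-1/1466) - 1685*(-1/2310) = 48/733 + 337/462 = 269197/338646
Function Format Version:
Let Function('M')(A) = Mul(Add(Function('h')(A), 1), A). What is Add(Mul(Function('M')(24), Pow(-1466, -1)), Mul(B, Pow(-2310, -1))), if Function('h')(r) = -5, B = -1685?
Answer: Rational(269197, 338646) ≈ 0.79492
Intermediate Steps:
Function('M')(A) = Mul(-4, A) (Function('M')(A) = Mul(Add(-5, 1), A) = Mul(-4, A))
Add(Mul(Function('M')(24), Pow(-1466, -1)), Mul(B, Pow(-2310, -1))) = Add(Mul(Mul(-4, 24), Pow(-1466, -1)), Mul(-1685, Pow(-2310, -1))) = Add(Mul(-96, Rational(-1, 1466)), Mul(-1685, Rational(-1, 2310))) = Add(Rational(48, 733), Rational(337, 462)) = Rational(269197, 338646)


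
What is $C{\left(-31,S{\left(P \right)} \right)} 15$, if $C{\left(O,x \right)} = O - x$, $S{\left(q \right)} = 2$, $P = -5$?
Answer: $-495$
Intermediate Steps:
$C{\left(-31,S{\left(P \right)} \right)} 15 = \left(-31 - 2\right) 15 = \left(-33\right) 15 = -495$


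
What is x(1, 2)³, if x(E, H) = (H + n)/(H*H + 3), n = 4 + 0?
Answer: 216/343 ≈ 0.62974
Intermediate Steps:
n = 4
x(E, H) = (4 + H)/(3 + H²) (x(E, H) = (H + 4)/(H*H + 3) = (4 + H)/(H² + 3) = (4 + H)/(3 + H²))
x(1, 2)³ = ((4 + 2)/(3 + 2²))³ = (6/(3 + 4))³ = (6/7)³ = 216/343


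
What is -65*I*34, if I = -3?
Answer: 6630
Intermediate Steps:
-65*I*34 = -65*(-3)*34 = 195*34 = 6630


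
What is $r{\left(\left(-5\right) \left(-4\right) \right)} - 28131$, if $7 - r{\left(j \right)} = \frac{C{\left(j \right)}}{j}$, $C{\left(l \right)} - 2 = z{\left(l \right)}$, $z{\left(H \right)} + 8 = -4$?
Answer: $- \frac{56247}{2} \approx -28124.0$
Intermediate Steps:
$z{\left(H \right)} = -12$ ($z{\left(H \right)} = -8 - 4 = -12$)
$C{\left(l \right)} = -10$ ($C{\left(l \right)} = 2 - 12 = -10$)
$r{\left(j \right)} = 7 + \frac{10}{j}$ ($r{\left(j \right)} = 7 - - \frac{10}{j} = 7 + \frac{10}{j}$)
$r{\left(\left(-5\right) \left(-4\right) \right)} - 28131 = \left(7 + \frac{10}{\left(-5\right) \left(-4\right)}\right) - 28131 = \left(7 + \frac{10}{20}\right) - 28131 = \left(7 + 10 \cdot \frac{1}{20}\right) - 28131 = \left(7 + \frac{1}{2}\right) - 28131 = \frac{15}{2} - 28131 = - \frac{56247}{2}$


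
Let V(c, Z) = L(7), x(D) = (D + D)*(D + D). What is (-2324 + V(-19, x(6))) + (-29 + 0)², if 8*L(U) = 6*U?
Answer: -5911/4 ≈ -1477.8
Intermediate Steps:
L(U) = 3*U/4 (L(U) = (6*U)/8 = 3*U/4)
x(D) = 4*D² (x(D) = (2*D)*(2*D) = 4*D²)
V(c, Z) = 21/4 (V(c, Z) = (¾)*7 = 21/4)
(-2324 + V(-19, x(6))) + (-29 + 0)² = (-2324 + 21/4) + (-29 + 0)² = -9275/4 + (-29)² = -9275/4 + 841 = -5911/4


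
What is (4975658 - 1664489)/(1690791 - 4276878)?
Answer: -1103723/862029 ≈ -1.2804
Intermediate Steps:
(4975658 - 1664489)/(1690791 - 4276878) = 3311169/(-2586087) = 3311169*(-1/2586087) = -1103723/862029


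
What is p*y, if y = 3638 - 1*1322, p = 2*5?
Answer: 23160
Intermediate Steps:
p = 10
y = 2316 (y = 3638 - 1322 = 2316)
p*y = 10*2316 = 23160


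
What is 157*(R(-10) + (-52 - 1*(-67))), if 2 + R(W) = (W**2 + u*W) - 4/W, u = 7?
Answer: 34069/5 ≈ 6813.8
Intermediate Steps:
R(W) = -2 + W**2 - 4/W + 7*W (R(W) = -2 + ((W**2 + 7*W) - 4/W) = -2 + (W**2 - 4/W + 7*W) = -2 + W**2 - 4/W + 7*W)
157*(R(-10) + (-52 - 1*(-67))) = 157*((-2 + (-10)**2 - 4/(-10) + 7*(-10)) + (-52 - 1*(-67))) = 157*((-2 + 100 - 4*(-1/10) - 70) + (-52 + 67)) = 157*((-2 + 100 + 2/5 - 70) + 15) = 157*(142/5 + 15) = 157*(217/5) = 34069/5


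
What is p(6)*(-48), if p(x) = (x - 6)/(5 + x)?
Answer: 0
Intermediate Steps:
p(x) = (-6 + x)/(5 + x)
p(6)*(-48) = ((-6 + 6)/(5 + 6))*(-48) = (0/11)*(-48) = ((1/11)*0)*(-48) = 0*(-48) = 0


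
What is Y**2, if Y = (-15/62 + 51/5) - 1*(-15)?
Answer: 59861169/96100 ≈ 622.91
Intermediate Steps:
Y = 7737/310 (Y = (-15*1/62 + 51*(1/5)) + 15 = (-15/62 + 51/5) + 15 = 3087/310 + 15 = 7737/310 ≈ 24.958)
Y**2 = (7737/310)**2 = 59861169/96100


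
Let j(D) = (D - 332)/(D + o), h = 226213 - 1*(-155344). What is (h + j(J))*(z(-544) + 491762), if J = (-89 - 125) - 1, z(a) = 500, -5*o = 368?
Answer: 271034281557332/1443 ≈ 1.8783e+11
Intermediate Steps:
o = -368/5 (o = -⅕*368 = -368/5 ≈ -73.600)
h = 381557 (h = 226213 + 155344 = 381557)
J = -215 (J = -214 - 1 = -215)
j(D) = (-332 + D)/(-368/5 + D) (j(D) = (D - 332)/(D - 368/5) = (-332 + D)/(-368/5 + D))
(h + j(J))*(z(-544) + 491762) = (381557 + 5*(-332 - 215)/(-368 + 5*(-215)))*(500 + 491762) = (381557 + 5*(-547)/(-368 - 1075))*492262 = (381557 + 5*(-547)/(-1443))*492262 = (381557 + 5*(-1/1443)*(-547))*492262 = (381557 + 2735/1443)*492262 = (550589486/1443)*492262 = 271034281557332/1443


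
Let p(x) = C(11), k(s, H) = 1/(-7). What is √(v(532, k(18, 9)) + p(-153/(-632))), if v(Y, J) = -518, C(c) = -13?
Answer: 3*I*√59 ≈ 23.043*I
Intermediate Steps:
k(s, H) = -⅐
p(x) = -13
√(v(532, k(18, 9)) + p(-153/(-632))) = √(-518 - 13) = √(-531) = 3*I*√59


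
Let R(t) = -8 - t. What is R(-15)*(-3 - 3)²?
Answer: 252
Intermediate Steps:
R(-15)*(-3 - 3)² = (-8 - 1*(-15))*(-3 - 3)² = (-8 + 15)*(-6)² = 7*36 = 252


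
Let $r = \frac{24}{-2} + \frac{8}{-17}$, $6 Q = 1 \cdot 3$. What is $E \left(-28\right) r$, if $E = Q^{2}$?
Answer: $\frac{1484}{17} \approx 87.294$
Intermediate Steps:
$Q = \frac{1}{2}$ ($Q = \frac{1 \cdot 3}{6} = \frac{1}{6} \cdot 3 = \frac{1}{2} \approx 0.5$)
$E = \frac{1}{4}$ ($E = \left(\frac{1}{2}\right)^{2} = \frac{1}{4} \approx 0.25$)
$r = - \frac{212}{17}$ ($r = 24 \left(- \frac{1}{2}\right) + 8 \left(- \frac{1}{17}\right) = -12 - \frac{8}{17} = - \frac{212}{17} \approx -12.471$)
$E \left(-28\right) r = \frac{1}{4} \left(-28\right) \left(- \frac{212}{17}\right) = \left(-7\right) \left(- \frac{212}{17}\right) = \frac{1484}{17}$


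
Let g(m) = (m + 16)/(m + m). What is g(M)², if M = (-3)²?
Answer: 625/324 ≈ 1.9290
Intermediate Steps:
M = 9
g(m) = (16 + m)/(2*m) (g(m) = (16 + m)/((2*m)) = (16 + m)*(1/(2*m)) = (16 + m)/(2*m))
g(M)² = ((½)*(16 + 9)/9)² = ((½)*(⅑)*25)² = (25/18)² = 625/324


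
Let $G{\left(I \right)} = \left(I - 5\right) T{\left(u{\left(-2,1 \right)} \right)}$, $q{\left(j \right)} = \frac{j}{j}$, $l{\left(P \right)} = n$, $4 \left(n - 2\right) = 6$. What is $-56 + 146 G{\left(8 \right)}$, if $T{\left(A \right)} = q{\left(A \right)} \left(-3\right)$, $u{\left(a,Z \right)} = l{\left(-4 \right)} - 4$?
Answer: $-1370$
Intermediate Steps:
$n = \frac{7}{2}$ ($n = 2 + \frac{1}{4} \cdot 6 = 2 + \frac{3}{2} = \frac{7}{2} \approx 3.5$)
$l{\left(P \right)} = \frac{7}{2}$
$q{\left(j \right)} = 1$
$u{\left(a,Z \right)} = - \frac{1}{2}$ ($u{\left(a,Z \right)} = \frac{7}{2} - 4 = - \frac{1}{2}$)
$T{\left(A \right)} = -3$ ($T{\left(A \right)} = 1 \left(-3\right) = -3$)
$G{\left(I \right)} = 15 - 3 I$ ($G{\left(I \right)} = \left(I - 5\right) \left(-3\right) = \left(-5 + I\right) \left(-3\right) = 15 - 3 I$)
$-56 + 146 G{\left(8 \right)} = -56 + 146 \left(15 - 24\right) = -56 + 146 \left(-9\right) = -56 - 1314 = -1370$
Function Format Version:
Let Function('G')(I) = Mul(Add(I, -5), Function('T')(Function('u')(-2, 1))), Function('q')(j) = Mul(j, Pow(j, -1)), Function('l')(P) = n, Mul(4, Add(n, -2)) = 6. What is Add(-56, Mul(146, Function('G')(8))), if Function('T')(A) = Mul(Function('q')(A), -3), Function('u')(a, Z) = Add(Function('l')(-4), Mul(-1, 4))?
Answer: -1370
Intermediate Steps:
n = Rational(7, 2) (n = Add(2, Mul(Rational(1, 4), 6)) = Add(2, Rational(3, 2)) = Rational(7, 2) ≈ 3.5000)
Function('l')(P) = Rational(7, 2)
Function('q')(j) = 1
Function('u')(a, Z) = Rational(-1, 2) (Function('u')(a, Z) = Add(Rational(7, 2), Mul(-1, 4)) = Add(Rational(7, 2), -4) = Rational(-1, 2))
Function('T')(A) = -3 (Function('T')(A) = Mul(1, -3) = -3)
Function('G')(I) = Add(15, Mul(-3, I)) (Function('G')(I) = Mul(Add(I, -5), -3) = Mul(Add(-5, I), -3) = Add(15, Mul(-3, I)))
Add(-56, Mul(146, Function('G')(8))) = Add(-56, Mul(146, Add(15, Mul(-3, 8)))) = Add(-56, Mul(146, Add(15, -24))) = Add(-56, Mul(146, -9)) = Add(-56, -1314) = -1370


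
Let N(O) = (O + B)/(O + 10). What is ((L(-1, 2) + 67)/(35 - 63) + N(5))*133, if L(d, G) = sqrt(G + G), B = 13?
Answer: -3363/20 ≈ -168.15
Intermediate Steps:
N(O) = (13 + O)/(10 + O) (N(O) = (O + 13)/(O + 10) = (13 + O)/(10 + O))
L(d, G) = sqrt(2)*sqrt(G) (L(d, G) = sqrt(2*G) = sqrt(2)*sqrt(G))
((L(-1, 2) + 67)/(35 - 63) + N(5))*133 = ((sqrt(2)*sqrt(2) + 67)/(35 - 63) + (13 + 5)/(10 + 5))*133 = ((2 + 67)/(-28) + 18/15)*133 = (69*(-1/28) + (1/15)*18)*133 = (-69/28 + 6/5)*133 = -177/140*133 = -3363/20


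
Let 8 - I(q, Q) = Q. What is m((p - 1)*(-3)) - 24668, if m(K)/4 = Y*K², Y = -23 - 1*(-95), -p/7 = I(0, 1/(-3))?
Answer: 9100324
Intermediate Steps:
I(q, Q) = 8 - Q
p = -175/3 (p = -7*(8 - 1/(-3)) = -7*(8 - (-1)/3) = -7*(8 - 1*(-⅓)) = -7*(8 + ⅓) = -7*25/3 = -175/3 ≈ -58.333)
Y = 72 (Y = -23 + 95 = 72)
m(K) = 288*K² (m(K) = 4*(72*K²) = 288*K²)
m((p - 1)*(-3)) - 24668 = 288*((-175/3 - 1)*(-3))² - 24668 = 288*(-178/3*(-3))² - 24668 = 288*178² - 24668 = 288*31684 - 24668 = 9124992 - 24668 = 9100324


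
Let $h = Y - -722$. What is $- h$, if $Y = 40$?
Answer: $-762$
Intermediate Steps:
$h = 762$ ($h = 40 - -722 = 40 + 722 = 762$)
$- h = \left(-1\right) 762 = -762$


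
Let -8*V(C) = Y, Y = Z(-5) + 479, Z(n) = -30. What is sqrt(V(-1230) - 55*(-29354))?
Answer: sqrt(25830622)/4 ≈ 1270.6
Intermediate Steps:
Y = 449 (Y = -30 + 479 = 449)
V(C) = -449/8 (V(C) = -1/8*449 = -449/8)
sqrt(V(-1230) - 55*(-29354)) = sqrt(-449/8 - 55*(-29354)) = sqrt(-449/8 + 1614470) = sqrt(12915311/8) = sqrt(25830622)/4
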